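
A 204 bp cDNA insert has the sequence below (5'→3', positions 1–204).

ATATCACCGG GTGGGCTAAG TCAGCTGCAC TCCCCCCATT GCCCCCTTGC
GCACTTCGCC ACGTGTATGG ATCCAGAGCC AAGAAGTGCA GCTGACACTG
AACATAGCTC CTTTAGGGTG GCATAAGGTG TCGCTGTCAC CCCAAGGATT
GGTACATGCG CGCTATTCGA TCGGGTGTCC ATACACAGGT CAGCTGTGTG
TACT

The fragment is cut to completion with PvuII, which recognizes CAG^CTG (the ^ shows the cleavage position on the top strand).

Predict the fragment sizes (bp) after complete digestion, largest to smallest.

102, 67, 24, 11 bp

PvuII sites (CAGCTG) start at positions 22, 89, 191.
PvuII cuts after base 3 of each site, so after positions 24, 91, 193.
Linear molecule, 3 cuts → 4 fragments:
  1–24 → 24 bp
  25–91 → 67 bp
  92–193 → 102 bp
  194–204 → 11 bp
Sorted largest to smallest: 102, 67, 24, 11 bp.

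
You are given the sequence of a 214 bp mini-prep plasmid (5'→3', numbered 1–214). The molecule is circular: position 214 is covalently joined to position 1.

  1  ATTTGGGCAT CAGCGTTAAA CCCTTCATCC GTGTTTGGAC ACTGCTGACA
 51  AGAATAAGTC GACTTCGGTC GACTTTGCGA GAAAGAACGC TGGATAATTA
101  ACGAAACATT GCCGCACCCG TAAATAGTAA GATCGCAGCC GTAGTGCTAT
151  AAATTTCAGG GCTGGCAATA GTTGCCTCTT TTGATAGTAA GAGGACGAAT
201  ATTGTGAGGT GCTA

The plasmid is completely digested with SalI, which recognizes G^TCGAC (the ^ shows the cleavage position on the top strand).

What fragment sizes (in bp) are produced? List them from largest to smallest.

204, 10 bp

SalI sites (GTCGAC) start at positions 58, 68.
SalI cuts after the first base of each site, so after positions 58, 68.
Circular molecule, 2 cuts → 2 fragments:
  59–68 → 10 bp
  69–214 then 1–58 → 146 + 58 = 204 bp
Sorted largest to smallest: 204, 10 bp.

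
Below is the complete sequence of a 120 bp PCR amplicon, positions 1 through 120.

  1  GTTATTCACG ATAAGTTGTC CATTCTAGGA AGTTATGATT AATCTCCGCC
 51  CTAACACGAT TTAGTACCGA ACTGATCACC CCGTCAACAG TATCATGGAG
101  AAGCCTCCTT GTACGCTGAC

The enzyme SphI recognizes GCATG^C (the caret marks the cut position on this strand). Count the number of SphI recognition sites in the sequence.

No occurrence of GCATGC is present in the sequence.
SphI does not cut: 0 sites.

0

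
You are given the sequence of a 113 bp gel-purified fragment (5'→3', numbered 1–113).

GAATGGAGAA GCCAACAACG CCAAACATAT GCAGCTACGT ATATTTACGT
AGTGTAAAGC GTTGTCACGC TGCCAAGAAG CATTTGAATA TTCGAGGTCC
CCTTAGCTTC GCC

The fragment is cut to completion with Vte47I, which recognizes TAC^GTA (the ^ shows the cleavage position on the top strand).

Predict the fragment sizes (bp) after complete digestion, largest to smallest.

Vte47I sites (TACGTA) start at positions 36, 46.
Vte47I cuts after base 3 of each site, so after positions 38, 48.
Linear molecule, 2 cuts → 3 fragments:
  1–38 → 38 bp
  39–48 → 10 bp
  49–113 → 65 bp
Sorted largest to smallest: 65, 38, 10 bp.

65, 38, 10 bp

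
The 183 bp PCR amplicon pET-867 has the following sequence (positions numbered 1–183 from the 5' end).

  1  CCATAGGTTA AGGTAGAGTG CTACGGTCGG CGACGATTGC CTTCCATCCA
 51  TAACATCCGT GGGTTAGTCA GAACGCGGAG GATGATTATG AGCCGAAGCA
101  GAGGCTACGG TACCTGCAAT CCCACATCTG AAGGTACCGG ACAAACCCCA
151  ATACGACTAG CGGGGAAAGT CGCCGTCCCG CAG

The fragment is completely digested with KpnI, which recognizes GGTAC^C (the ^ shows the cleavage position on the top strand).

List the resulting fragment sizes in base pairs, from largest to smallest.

KpnI sites (GGTACC) start at positions 109, 133.
KpnI cuts after base 5 of each site (before the last base), so after positions 113, 137.
Linear molecule, 2 cuts → 3 fragments:
  1–113 → 113 bp
  114–137 → 24 bp
  138–183 → 46 bp
Sorted largest to smallest: 113, 46, 24 bp.

113, 46, 24 bp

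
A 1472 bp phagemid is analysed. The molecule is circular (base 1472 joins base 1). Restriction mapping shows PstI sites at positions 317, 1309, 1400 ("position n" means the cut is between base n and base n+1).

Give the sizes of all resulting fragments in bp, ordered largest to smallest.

Circular molecule, 3 cuts → 3 fragments:
  1309 − 317 = 992 bp
  1400 − 1309 = 91 bp
  wrap: 1472 − 1400 + 317 = 389 bp
Sorted largest to smallest: 992, 389, 91 bp.

992, 389, 91 bp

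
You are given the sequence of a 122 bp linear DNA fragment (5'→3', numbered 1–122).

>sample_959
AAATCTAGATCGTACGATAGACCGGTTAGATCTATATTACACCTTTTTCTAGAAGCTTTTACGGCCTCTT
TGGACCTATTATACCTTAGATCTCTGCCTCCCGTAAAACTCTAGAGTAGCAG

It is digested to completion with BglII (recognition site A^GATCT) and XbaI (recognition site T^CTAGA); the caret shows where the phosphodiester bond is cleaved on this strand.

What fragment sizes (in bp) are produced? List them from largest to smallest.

40, 24, 22, 20, 12, 4 bp

BglII sites (AGATCT) start at positions 28, 88.
BglII cuts after the first base of each site, so after positions 28, 88.
XbaI sites (TCTAGA) start at positions 4, 48, 110.
XbaI cuts after the first base of each site, so after positions 4, 48, 110.
Combined cut positions: 4, 28, 48, 88, 110.
Linear molecule, 5 cuts → 6 fragments:
  1–4 → 4 bp
  5–28 → 24 bp
  29–48 → 20 bp
  49–88 → 40 bp
  89–110 → 22 bp
  111–122 → 12 bp
Sorted largest to smallest: 40, 24, 22, 20, 12, 4 bp.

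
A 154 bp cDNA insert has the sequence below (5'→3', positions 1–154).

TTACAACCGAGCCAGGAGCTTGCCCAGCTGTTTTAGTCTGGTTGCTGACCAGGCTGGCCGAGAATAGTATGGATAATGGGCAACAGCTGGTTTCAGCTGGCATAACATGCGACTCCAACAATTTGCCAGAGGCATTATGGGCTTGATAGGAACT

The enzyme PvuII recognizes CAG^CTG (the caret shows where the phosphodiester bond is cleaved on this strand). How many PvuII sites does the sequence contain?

3

CAGCTG occurs starting at positions 25, 84, 94.
PvuII cuts at 3 sites.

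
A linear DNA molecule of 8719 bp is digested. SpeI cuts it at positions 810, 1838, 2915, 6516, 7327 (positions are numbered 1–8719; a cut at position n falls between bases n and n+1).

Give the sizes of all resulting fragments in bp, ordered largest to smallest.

3601, 1392, 1077, 1028, 811, 810 bp

Linear molecule, 5 cuts → 6 fragments:
  810 − 0 = 810 bp
  1838 − 810 = 1028 bp
  2915 − 1838 = 1077 bp
  6516 − 2915 = 3601 bp
  7327 − 6516 = 811 bp
  8719 − 7327 = 1392 bp
Sorted largest to smallest: 3601, 1392, 1077, 1028, 811, 810 bp.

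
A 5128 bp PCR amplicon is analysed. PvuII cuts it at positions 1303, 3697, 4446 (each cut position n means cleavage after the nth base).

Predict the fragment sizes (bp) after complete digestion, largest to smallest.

2394, 1303, 749, 682 bp

Linear molecule, 3 cuts → 4 fragments:
  1303 − 0 = 1303 bp
  3697 − 1303 = 2394 bp
  4446 − 3697 = 749 bp
  5128 − 4446 = 682 bp
Sorted largest to smallest: 2394, 1303, 749, 682 bp.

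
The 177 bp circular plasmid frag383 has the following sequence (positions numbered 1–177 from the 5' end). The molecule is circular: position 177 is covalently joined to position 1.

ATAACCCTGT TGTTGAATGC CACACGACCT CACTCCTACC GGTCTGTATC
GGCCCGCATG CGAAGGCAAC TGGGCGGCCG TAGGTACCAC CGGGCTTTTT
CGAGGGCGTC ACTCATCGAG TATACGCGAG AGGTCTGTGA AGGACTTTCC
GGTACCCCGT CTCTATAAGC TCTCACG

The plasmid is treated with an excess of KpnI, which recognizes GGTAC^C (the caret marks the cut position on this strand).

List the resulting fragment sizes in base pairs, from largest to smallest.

KpnI sites (GGTACC) start at positions 83, 151.
KpnI cuts after base 5 of each site (before the last base), so after positions 87, 155.
Circular molecule, 2 cuts → 2 fragments:
  88–155 → 68 bp
  156–177 then 1–87 → 22 + 87 = 109 bp
Sorted largest to smallest: 109, 68 bp.

109, 68 bp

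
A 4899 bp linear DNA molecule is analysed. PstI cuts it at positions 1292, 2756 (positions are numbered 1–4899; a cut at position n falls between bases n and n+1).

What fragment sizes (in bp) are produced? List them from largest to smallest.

Linear molecule, 2 cuts → 3 fragments:
  1292 − 0 = 1292 bp
  2756 − 1292 = 1464 bp
  4899 − 2756 = 2143 bp
Sorted largest to smallest: 2143, 1464, 1292 bp.

2143, 1464, 1292 bp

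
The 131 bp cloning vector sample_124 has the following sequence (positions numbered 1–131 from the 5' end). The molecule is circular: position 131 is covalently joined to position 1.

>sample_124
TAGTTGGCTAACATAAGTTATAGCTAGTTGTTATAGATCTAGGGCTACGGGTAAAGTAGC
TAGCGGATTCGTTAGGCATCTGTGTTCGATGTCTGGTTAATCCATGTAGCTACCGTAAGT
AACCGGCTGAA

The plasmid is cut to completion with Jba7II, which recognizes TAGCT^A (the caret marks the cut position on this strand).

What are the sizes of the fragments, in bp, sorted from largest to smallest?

50, 45, 36 bp

Jba7II sites (TAGCTA) start at positions 21, 57, 107.
Jba7II cuts after base 5 of each site (before the last base), so after positions 25, 61, 111.
Circular molecule, 3 cuts → 3 fragments:
  26–61 → 36 bp
  62–111 → 50 bp
  112–131 then 1–25 → 20 + 25 = 45 bp
Sorted largest to smallest: 50, 45, 36 bp.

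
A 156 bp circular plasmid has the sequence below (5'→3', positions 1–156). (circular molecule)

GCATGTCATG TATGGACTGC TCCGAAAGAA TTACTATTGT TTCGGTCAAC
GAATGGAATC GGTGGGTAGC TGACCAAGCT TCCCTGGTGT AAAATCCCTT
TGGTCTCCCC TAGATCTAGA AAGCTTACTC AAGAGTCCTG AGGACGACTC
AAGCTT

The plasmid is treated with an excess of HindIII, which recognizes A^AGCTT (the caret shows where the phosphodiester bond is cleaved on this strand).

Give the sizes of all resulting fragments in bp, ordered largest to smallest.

81, 45, 30 bp

HindIII sites (AAGCTT) start at positions 76, 121, 151.
HindIII cuts after the first base of each site, so after positions 76, 121, 151.
Circular molecule, 3 cuts → 3 fragments:
  77–121 → 45 bp
  122–151 → 30 bp
  152–156 then 1–76 → 5 + 76 = 81 bp
Sorted largest to smallest: 81, 45, 30 bp.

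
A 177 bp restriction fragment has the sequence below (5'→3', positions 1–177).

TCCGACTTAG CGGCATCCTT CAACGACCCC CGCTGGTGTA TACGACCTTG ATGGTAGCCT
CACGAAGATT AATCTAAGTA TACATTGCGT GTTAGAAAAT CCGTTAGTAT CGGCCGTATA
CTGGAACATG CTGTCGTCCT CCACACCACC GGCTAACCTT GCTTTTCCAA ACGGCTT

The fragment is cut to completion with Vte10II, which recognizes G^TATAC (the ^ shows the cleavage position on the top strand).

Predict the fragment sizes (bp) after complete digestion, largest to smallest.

Vte10II sites (GTATAC) start at positions 38, 78, 116.
Vte10II cuts after the first base of each site, so after positions 38, 78, 116.
Linear molecule, 3 cuts → 4 fragments:
  1–38 → 38 bp
  39–78 → 40 bp
  79–116 → 38 bp
  117–177 → 61 bp
Sorted largest to smallest: 61, 40, 38, 38 bp.

61, 40, 38, 38 bp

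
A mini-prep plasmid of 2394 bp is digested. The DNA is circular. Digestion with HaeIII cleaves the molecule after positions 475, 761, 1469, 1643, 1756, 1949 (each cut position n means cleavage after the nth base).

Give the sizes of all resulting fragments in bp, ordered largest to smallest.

Circular molecule, 6 cuts → 6 fragments:
  761 − 475 = 286 bp
  1469 − 761 = 708 bp
  1643 − 1469 = 174 bp
  1756 − 1643 = 113 bp
  1949 − 1756 = 193 bp
  wrap: 2394 − 1949 + 475 = 920 bp
Sorted largest to smallest: 920, 708, 286, 193, 174, 113 bp.

920, 708, 286, 193, 174, 113 bp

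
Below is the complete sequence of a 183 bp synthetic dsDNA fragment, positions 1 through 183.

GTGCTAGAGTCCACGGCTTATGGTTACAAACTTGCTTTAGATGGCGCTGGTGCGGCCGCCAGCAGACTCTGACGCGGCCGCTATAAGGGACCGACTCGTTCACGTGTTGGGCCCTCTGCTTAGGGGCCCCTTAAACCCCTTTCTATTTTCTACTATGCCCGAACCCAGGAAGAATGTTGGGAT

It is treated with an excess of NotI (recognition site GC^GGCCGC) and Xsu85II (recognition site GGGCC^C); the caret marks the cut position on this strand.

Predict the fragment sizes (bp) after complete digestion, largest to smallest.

NotI sites (GCGGCCGC) start at positions 52, 74.
NotI cuts after base 2 of each site, so after positions 53, 75.
Xsu85II sites (GGGCCC) start at positions 109, 124.
Xsu85II cuts after base 5 of each site (before the last base), so after positions 113, 128.
Combined cut positions: 53, 75, 113, 128.
Linear molecule, 4 cuts → 5 fragments:
  1–53 → 53 bp
  54–75 → 22 bp
  76–113 → 38 bp
  114–128 → 15 bp
  129–183 → 55 bp
Sorted largest to smallest: 55, 53, 38, 22, 15 bp.

55, 53, 38, 22, 15 bp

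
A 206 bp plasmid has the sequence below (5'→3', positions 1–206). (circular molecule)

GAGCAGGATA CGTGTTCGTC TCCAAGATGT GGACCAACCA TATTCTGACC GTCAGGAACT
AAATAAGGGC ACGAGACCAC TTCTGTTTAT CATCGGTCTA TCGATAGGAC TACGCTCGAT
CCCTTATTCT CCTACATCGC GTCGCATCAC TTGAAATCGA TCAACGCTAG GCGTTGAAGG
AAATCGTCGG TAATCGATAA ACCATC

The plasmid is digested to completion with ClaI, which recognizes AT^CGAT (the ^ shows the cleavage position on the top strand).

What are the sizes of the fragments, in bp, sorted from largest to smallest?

ClaI sites (ATCGAT) start at positions 100, 156, 193.
ClaI cuts after base 2 of each site, so after positions 101, 157, 194.
Circular molecule, 3 cuts → 3 fragments:
  102–157 → 56 bp
  158–194 → 37 bp
  195–206 then 1–101 → 12 + 101 = 113 bp
Sorted largest to smallest: 113, 56, 37 bp.

113, 56, 37 bp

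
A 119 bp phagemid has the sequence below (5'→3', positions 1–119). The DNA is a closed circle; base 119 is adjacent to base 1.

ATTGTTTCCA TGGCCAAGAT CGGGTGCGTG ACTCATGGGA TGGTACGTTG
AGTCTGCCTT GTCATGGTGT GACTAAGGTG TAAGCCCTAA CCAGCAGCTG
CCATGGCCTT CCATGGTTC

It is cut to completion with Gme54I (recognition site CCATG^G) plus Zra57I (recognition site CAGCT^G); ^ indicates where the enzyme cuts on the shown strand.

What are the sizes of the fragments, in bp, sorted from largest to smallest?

Gme54I sites (CCATGG) start at positions 8, 101, 111.
Gme54I cuts after base 5 of each site (before the last base), so after positions 12, 105, 115.
The Zra57I site (CAGCTG) starts at position 95.
Zra57I cuts after base 5 of each site (before the last base), so after position 99.
Combined cut positions: 12, 99, 105, 115.
Circular molecule, 4 cuts → 4 fragments:
  13–99 → 87 bp
  100–105 → 6 bp
  106–115 → 10 bp
  116–119 then 1–12 → 4 + 12 = 16 bp
Sorted largest to smallest: 87, 16, 10, 6 bp.

87, 16, 10, 6 bp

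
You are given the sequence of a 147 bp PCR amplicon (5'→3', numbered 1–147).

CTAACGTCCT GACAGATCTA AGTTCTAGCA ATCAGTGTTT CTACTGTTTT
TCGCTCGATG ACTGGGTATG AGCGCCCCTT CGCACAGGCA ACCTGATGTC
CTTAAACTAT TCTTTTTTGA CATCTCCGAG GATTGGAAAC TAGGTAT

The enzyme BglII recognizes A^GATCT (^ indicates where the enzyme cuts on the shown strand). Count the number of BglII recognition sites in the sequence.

1

AGATCT occurs starting at position 14.
BglII cuts at 1 site.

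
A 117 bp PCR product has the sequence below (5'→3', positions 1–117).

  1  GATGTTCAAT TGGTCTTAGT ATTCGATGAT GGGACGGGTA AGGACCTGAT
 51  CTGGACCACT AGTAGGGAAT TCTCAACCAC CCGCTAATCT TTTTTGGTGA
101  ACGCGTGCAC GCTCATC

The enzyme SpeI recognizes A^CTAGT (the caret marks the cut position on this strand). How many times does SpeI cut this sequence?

1

ACTAGT occurs starting at position 58.
SpeI cuts at 1 site.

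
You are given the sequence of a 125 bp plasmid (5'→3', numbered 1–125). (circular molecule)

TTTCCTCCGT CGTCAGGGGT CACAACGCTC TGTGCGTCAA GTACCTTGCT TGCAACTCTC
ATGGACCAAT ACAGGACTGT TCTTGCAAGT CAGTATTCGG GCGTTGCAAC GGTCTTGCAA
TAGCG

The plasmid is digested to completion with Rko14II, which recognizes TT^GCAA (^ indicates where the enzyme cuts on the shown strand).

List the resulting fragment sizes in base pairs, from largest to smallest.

Rko14II sites (TTGCAA) start at positions 50, 83, 104, 115.
Rko14II cuts after base 2 of each site, so after positions 51, 84, 105, 116.
Circular molecule, 4 cuts → 4 fragments:
  52–84 → 33 bp
  85–105 → 21 bp
  106–116 → 11 bp
  117–125 then 1–51 → 9 + 51 = 60 bp
Sorted largest to smallest: 60, 33, 21, 11 bp.

60, 33, 21, 11 bp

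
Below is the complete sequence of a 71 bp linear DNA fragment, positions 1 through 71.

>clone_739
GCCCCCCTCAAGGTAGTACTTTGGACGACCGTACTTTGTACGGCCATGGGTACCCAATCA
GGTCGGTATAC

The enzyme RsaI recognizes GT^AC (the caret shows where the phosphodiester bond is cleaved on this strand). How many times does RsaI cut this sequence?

GTAC occurs starting at positions 16, 31, 38, 50.
RsaI cuts at 4 sites.

4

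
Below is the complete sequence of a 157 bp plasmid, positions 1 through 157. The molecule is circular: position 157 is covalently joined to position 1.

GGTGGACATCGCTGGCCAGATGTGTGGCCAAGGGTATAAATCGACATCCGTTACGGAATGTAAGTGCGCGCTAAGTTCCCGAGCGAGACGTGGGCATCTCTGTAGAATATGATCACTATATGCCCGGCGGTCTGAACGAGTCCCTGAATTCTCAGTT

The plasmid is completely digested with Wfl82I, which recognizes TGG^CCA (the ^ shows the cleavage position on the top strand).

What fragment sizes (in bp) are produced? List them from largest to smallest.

145, 12 bp

Wfl82I sites (TGGCCA) start at positions 13, 25.
Wfl82I cuts after base 3 of each site, so after positions 15, 27.
Circular molecule, 2 cuts → 2 fragments:
  16–27 → 12 bp
  28–157 then 1–15 → 130 + 15 = 145 bp
Sorted largest to smallest: 145, 12 bp.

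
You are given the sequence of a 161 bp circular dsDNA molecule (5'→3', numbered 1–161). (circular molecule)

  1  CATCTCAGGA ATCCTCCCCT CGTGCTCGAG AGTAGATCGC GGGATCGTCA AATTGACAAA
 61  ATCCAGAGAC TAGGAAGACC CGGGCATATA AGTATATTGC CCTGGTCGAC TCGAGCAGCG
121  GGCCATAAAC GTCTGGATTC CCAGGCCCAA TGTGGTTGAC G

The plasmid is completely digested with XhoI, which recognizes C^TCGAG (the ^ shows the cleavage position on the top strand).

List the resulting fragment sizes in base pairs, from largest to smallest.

XhoI sites (CTCGAG) start at positions 25, 110.
XhoI cuts after the first base of each site, so after positions 25, 110.
Circular molecule, 2 cuts → 2 fragments:
  26–110 → 85 bp
  111–161 then 1–25 → 51 + 25 = 76 bp
Sorted largest to smallest: 85, 76 bp.

85, 76 bp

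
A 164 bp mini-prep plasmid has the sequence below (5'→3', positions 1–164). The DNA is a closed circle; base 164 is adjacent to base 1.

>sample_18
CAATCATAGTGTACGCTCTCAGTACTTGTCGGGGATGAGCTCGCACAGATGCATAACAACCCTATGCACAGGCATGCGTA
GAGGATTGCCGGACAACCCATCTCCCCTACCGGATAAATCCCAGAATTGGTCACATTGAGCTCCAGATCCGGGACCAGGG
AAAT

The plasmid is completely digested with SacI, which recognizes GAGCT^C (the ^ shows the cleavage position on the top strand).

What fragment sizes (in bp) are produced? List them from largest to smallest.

101, 63 bp

SacI sites (GAGCTC) start at positions 37, 138.
SacI cuts after base 5 of each site (before the last base), so after positions 41, 142.
Circular molecule, 2 cuts → 2 fragments:
  42–142 → 101 bp
  143–164 then 1–41 → 22 + 41 = 63 bp
Sorted largest to smallest: 101, 63 bp.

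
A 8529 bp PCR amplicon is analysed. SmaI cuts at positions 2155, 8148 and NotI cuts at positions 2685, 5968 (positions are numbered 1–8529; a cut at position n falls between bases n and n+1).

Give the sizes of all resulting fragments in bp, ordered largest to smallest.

Combined cut positions (sorted): 2155, 2685, 5968, 8148.
Linear molecule, 4 cuts → 5 fragments:
  2155 − 0 = 2155 bp
  2685 − 2155 = 530 bp
  5968 − 2685 = 3283 bp
  8148 − 5968 = 2180 bp
  8529 − 8148 = 381 bp
Sorted largest to smallest: 3283, 2180, 2155, 530, 381 bp.

3283, 2180, 2155, 530, 381 bp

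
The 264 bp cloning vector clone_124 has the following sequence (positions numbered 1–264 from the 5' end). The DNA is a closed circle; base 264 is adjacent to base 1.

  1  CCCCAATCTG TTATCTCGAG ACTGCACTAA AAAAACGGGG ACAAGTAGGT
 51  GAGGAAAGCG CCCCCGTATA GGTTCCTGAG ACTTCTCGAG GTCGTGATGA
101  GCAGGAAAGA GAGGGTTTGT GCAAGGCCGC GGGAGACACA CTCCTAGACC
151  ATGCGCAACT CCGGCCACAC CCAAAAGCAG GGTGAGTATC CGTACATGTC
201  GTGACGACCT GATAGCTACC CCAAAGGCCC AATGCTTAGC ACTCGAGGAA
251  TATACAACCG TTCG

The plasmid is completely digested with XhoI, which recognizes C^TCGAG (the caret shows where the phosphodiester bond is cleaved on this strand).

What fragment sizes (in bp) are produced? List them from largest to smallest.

157, 70, 37 bp

XhoI sites (CTCGAG) start at positions 15, 85, 242.
XhoI cuts after the first base of each site, so after positions 15, 85, 242.
Circular molecule, 3 cuts → 3 fragments:
  16–85 → 70 bp
  86–242 → 157 bp
  243–264 then 1–15 → 22 + 15 = 37 bp
Sorted largest to smallest: 157, 70, 37 bp.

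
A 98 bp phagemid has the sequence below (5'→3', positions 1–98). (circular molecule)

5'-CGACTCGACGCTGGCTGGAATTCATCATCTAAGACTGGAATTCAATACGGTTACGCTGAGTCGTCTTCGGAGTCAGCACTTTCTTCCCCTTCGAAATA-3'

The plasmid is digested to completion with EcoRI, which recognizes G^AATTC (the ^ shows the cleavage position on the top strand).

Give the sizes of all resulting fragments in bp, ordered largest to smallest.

78, 20 bp

EcoRI sites (GAATTC) start at positions 18, 38.
EcoRI cuts after the first base of each site, so after positions 18, 38.
Circular molecule, 2 cuts → 2 fragments:
  19–38 → 20 bp
  39–98 then 1–18 → 60 + 18 = 78 bp
Sorted largest to smallest: 78, 20 bp.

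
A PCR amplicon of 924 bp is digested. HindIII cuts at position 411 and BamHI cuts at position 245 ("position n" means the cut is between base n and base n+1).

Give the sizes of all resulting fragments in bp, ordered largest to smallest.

513, 245, 166 bp

Combined cut positions (sorted): 245, 411.
Linear molecule, 2 cuts → 3 fragments:
  245 − 0 = 245 bp
  411 − 245 = 166 bp
  924 − 411 = 513 bp
Sorted largest to smallest: 513, 245, 166 bp.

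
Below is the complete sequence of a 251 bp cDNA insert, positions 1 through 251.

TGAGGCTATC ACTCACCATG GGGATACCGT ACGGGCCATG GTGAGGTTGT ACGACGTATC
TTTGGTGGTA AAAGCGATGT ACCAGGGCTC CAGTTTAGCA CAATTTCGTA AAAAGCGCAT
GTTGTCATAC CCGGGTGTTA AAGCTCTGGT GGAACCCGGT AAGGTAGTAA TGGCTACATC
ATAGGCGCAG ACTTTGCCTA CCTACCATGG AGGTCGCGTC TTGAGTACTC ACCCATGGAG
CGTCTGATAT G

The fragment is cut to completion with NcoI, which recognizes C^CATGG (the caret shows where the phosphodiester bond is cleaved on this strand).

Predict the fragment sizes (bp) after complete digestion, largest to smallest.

NcoI sites (CCATGG) start at positions 16, 36, 205, 233.
NcoI cuts after the first base of each site, so after positions 16, 36, 205, 233.
Linear molecule, 4 cuts → 5 fragments:
  1–16 → 16 bp
  17–36 → 20 bp
  37–205 → 169 bp
  206–233 → 28 bp
  234–251 → 18 bp
Sorted largest to smallest: 169, 28, 20, 18, 16 bp.

169, 28, 20, 18, 16 bp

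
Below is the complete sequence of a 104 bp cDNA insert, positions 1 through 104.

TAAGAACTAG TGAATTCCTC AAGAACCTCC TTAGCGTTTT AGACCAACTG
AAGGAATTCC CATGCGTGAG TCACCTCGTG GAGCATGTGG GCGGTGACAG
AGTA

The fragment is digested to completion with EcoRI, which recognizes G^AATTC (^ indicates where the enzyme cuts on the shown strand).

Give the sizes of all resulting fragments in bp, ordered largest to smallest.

EcoRI sites (GAATTC) start at positions 12, 54.
EcoRI cuts after the first base of each site, so after positions 12, 54.
Linear molecule, 2 cuts → 3 fragments:
  1–12 → 12 bp
  13–54 → 42 bp
  55–104 → 50 bp
Sorted largest to smallest: 50, 42, 12 bp.

50, 42, 12 bp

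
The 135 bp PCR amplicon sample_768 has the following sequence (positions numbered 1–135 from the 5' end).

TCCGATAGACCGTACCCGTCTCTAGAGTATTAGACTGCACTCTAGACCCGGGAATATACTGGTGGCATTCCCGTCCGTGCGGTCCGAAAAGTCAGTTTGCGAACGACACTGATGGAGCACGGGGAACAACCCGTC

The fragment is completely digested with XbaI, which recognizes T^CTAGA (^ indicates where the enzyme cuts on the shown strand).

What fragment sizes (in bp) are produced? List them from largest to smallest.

XbaI sites (TCTAGA) start at positions 21, 41.
XbaI cuts after the first base of each site, so after positions 21, 41.
Linear molecule, 2 cuts → 3 fragments:
  1–21 → 21 bp
  22–41 → 20 bp
  42–135 → 94 bp
Sorted largest to smallest: 94, 21, 20 bp.

94, 21, 20 bp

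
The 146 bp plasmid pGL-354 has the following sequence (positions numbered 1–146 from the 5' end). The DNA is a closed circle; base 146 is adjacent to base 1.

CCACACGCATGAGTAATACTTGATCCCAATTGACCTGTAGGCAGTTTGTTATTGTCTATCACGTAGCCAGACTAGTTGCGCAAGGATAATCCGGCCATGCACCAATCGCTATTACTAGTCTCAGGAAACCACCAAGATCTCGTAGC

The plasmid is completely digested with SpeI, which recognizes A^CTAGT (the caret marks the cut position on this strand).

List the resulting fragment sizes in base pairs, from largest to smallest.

103, 43 bp

SpeI sites (ACTAGT) start at positions 71, 114.
SpeI cuts after the first base of each site, so after positions 71, 114.
Circular molecule, 2 cuts → 2 fragments:
  72–114 → 43 bp
  115–146 then 1–71 → 32 + 71 = 103 bp
Sorted largest to smallest: 103, 43 bp.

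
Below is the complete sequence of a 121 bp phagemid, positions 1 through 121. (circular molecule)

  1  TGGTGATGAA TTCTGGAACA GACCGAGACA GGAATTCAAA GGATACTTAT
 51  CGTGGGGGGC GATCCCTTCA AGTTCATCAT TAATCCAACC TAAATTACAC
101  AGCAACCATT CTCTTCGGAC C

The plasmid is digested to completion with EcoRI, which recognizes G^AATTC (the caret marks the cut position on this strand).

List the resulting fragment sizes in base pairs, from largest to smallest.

97, 24 bp

EcoRI sites (GAATTC) start at positions 8, 32.
EcoRI cuts after the first base of each site, so after positions 8, 32.
Circular molecule, 2 cuts → 2 fragments:
  9–32 → 24 bp
  33–121 then 1–8 → 89 + 8 = 97 bp
Sorted largest to smallest: 97, 24 bp.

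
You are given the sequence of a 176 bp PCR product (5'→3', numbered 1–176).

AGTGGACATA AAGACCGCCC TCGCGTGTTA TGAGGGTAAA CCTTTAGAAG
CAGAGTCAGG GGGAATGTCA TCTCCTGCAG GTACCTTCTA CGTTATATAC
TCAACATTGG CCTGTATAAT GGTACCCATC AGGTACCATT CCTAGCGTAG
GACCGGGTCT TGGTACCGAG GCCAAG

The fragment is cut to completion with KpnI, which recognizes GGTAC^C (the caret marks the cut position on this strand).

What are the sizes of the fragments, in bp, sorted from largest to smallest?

84, 41, 30, 11, 10 bp

KpnI sites (GGTACC) start at positions 80, 121, 132, 162.
KpnI cuts after base 5 of each site (before the last base), so after positions 84, 125, 136, 166.
Linear molecule, 4 cuts → 5 fragments:
  1–84 → 84 bp
  85–125 → 41 bp
  126–136 → 11 bp
  137–166 → 30 bp
  167–176 → 10 bp
Sorted largest to smallest: 84, 41, 30, 11, 10 bp.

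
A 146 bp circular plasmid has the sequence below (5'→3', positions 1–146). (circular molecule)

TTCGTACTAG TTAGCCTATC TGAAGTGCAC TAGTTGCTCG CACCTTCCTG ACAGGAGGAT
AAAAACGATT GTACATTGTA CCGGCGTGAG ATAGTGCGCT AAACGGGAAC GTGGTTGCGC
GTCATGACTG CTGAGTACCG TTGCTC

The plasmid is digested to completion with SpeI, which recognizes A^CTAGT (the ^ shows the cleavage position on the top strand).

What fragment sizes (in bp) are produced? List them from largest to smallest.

SpeI sites (ACTAGT) start at positions 6, 29.
SpeI cuts after the first base of each site, so after positions 6, 29.
Circular molecule, 2 cuts → 2 fragments:
  7–29 → 23 bp
  30–146 then 1–6 → 117 + 6 = 123 bp
Sorted largest to smallest: 123, 23 bp.

123, 23 bp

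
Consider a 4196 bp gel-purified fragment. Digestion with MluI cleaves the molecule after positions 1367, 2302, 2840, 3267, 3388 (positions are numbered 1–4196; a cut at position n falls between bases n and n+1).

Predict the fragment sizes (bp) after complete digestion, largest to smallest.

Linear molecule, 5 cuts → 6 fragments:
  1367 − 0 = 1367 bp
  2302 − 1367 = 935 bp
  2840 − 2302 = 538 bp
  3267 − 2840 = 427 bp
  3388 − 3267 = 121 bp
  4196 − 3388 = 808 bp
Sorted largest to smallest: 1367, 935, 808, 538, 427, 121 bp.

1367, 935, 808, 538, 427, 121 bp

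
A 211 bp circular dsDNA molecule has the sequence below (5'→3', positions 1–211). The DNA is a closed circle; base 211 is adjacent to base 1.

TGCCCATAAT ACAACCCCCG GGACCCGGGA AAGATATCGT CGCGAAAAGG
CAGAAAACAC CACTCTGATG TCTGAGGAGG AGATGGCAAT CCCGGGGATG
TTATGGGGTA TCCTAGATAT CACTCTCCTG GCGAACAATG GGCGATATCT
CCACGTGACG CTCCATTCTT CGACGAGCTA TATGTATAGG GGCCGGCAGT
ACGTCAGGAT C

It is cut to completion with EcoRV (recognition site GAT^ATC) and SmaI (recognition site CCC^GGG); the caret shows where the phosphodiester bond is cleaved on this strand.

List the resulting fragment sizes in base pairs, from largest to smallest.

EcoRV sites (GATATC) start at positions 33, 116, 144.
EcoRV cuts after base 3 of each site, so after positions 35, 118, 146.
SmaI sites (CCCGGG) start at positions 17, 24, 91.
SmaI cuts after base 3 of each site, so after positions 19, 26, 93.
Combined cut positions: 19, 26, 35, 93, 118, 146.
Circular molecule, 6 cuts → 6 fragments:
  20–26 → 7 bp
  27–35 → 9 bp
  36–93 → 58 bp
  94–118 → 25 bp
  119–146 → 28 bp
  147–211 then 1–19 → 65 + 19 = 84 bp
Sorted largest to smallest: 84, 58, 28, 25, 9, 7 bp.

84, 58, 28, 25, 9, 7 bp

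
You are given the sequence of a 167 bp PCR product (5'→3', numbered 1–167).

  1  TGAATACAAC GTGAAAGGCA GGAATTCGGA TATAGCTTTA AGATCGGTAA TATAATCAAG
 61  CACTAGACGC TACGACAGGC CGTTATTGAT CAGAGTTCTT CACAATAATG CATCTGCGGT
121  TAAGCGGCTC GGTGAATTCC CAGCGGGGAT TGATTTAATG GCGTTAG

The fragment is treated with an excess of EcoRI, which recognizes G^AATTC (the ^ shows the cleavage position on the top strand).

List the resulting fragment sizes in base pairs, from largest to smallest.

112, 33, 22 bp

EcoRI sites (GAATTC) start at positions 22, 134.
EcoRI cuts after the first base of each site, so after positions 22, 134.
Linear molecule, 2 cuts → 3 fragments:
  1–22 → 22 bp
  23–134 → 112 bp
  135–167 → 33 bp
Sorted largest to smallest: 112, 33, 22 bp.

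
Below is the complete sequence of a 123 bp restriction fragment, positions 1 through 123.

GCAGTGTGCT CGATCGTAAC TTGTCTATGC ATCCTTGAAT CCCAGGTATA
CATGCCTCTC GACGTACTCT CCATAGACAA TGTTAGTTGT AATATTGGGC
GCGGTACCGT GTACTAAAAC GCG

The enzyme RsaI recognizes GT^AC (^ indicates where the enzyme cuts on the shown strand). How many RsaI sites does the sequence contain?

3

GTAC occurs starting at positions 64, 104, 111.
RsaI cuts at 3 sites.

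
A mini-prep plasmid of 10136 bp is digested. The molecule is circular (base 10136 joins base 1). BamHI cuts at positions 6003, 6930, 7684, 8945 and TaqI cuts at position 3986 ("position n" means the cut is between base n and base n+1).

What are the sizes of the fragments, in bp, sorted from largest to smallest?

Combined cut positions (sorted): 3986, 6003, 6930, 7684, 8945.
Circular molecule, 5 cuts → 5 fragments:
  6003 − 3986 = 2017 bp
  6930 − 6003 = 927 bp
  7684 − 6930 = 754 bp
  8945 − 7684 = 1261 bp
  wrap: 10136 − 8945 + 3986 = 5177 bp
Sorted largest to smallest: 5177, 2017, 1261, 927, 754 bp.

5177, 2017, 1261, 927, 754 bp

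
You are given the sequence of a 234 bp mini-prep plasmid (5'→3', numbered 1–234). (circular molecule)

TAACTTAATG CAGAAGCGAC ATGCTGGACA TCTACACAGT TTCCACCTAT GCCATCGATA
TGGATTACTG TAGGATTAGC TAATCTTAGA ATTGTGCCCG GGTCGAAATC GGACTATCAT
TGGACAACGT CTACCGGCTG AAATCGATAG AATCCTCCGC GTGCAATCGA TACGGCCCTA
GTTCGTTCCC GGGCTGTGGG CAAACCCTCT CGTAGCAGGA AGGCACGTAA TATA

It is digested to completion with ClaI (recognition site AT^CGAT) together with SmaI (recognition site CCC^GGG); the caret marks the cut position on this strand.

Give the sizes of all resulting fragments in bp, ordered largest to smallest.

99, 45, 44, 23, 23 bp

ClaI sites (ATCGAT) start at positions 54, 143, 166.
ClaI cuts after base 2 of each site, so after positions 55, 144, 167.
SmaI sites (CCCGGG) start at positions 97, 188.
SmaI cuts after base 3 of each site, so after positions 99, 190.
Combined cut positions: 55, 99, 144, 167, 190.
Circular molecule, 5 cuts → 5 fragments:
  56–99 → 44 bp
  100–144 → 45 bp
  145–167 → 23 bp
  168–190 → 23 bp
  191–234 then 1–55 → 44 + 55 = 99 bp
Sorted largest to smallest: 99, 45, 44, 23, 23 bp.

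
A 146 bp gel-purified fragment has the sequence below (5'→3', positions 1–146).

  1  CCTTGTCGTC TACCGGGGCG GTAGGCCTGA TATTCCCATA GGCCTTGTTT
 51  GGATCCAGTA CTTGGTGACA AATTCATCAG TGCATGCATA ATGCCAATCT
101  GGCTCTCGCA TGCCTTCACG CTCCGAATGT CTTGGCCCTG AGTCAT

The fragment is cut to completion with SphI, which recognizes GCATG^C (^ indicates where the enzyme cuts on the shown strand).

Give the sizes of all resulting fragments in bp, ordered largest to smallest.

SphI sites (GCATGC) start at positions 82, 108.
SphI cuts after base 5 of each site (before the last base), so after positions 86, 112.
Linear molecule, 2 cuts → 3 fragments:
  1–86 → 86 bp
  87–112 → 26 bp
  113–146 → 34 bp
Sorted largest to smallest: 86, 34, 26 bp.

86, 34, 26 bp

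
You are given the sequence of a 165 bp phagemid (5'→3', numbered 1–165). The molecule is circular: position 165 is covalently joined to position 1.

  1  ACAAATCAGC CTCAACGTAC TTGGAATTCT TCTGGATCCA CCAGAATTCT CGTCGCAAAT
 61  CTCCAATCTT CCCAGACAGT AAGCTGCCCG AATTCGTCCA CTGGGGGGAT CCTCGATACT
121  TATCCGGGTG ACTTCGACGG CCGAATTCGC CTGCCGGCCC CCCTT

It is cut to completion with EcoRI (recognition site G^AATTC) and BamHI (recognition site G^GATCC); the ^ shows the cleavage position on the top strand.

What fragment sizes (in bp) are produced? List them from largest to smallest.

46, 46, 36, 17, 10, 10 bp

EcoRI sites (GAATTC) start at positions 24, 44, 90, 143.
EcoRI cuts after the first base of each site, so after positions 24, 44, 90, 143.
BamHI sites (GGATCC) start at positions 34, 107.
BamHI cuts after the first base of each site, so after positions 34, 107.
Combined cut positions: 24, 34, 44, 90, 107, 143.
Circular molecule, 6 cuts → 6 fragments:
  25–34 → 10 bp
  35–44 → 10 bp
  45–90 → 46 bp
  91–107 → 17 bp
  108–143 → 36 bp
  144–165 then 1–24 → 22 + 24 = 46 bp
Sorted largest to smallest: 46, 46, 36, 17, 10, 10 bp.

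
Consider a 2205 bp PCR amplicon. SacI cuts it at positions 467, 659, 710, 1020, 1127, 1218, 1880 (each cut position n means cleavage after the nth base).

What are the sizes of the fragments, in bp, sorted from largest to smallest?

662, 467, 325, 310, 192, 107, 91, 51 bp

Linear molecule, 7 cuts → 8 fragments:
  467 − 0 = 467 bp
  659 − 467 = 192 bp
  710 − 659 = 51 bp
  1020 − 710 = 310 bp
  1127 − 1020 = 107 bp
  1218 − 1127 = 91 bp
  1880 − 1218 = 662 bp
  2205 − 1880 = 325 bp
Sorted largest to smallest: 662, 467, 325, 310, 192, 107, 91, 51 bp.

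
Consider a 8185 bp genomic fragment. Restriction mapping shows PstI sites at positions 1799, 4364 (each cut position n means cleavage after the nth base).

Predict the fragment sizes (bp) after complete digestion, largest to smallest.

Linear molecule, 2 cuts → 3 fragments:
  1799 − 0 = 1799 bp
  4364 − 1799 = 2565 bp
  8185 − 4364 = 3821 bp
Sorted largest to smallest: 3821, 2565, 1799 bp.

3821, 2565, 1799 bp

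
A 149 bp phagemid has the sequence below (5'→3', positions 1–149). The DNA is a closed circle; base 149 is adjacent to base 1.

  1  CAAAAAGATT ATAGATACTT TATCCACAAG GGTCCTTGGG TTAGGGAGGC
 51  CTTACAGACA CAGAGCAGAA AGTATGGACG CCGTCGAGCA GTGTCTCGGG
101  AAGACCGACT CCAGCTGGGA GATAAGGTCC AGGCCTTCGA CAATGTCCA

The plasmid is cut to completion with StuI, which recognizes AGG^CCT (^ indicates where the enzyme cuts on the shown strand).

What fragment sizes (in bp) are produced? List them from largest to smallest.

StuI sites (AGGCCT) start at positions 47, 131.
StuI cuts after base 3 of each site, so after positions 49, 133.
Circular molecule, 2 cuts → 2 fragments:
  50–133 → 84 bp
  134–149 then 1–49 → 16 + 49 = 65 bp
Sorted largest to smallest: 84, 65 bp.

84, 65 bp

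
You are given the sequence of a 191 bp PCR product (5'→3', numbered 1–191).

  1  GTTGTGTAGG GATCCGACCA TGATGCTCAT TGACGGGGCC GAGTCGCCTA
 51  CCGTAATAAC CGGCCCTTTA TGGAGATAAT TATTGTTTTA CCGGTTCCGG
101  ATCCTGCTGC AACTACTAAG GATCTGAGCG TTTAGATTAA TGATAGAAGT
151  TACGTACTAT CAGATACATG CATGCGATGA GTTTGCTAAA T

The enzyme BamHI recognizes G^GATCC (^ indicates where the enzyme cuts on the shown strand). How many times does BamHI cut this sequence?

GGATCC occurs starting at positions 10, 99.
BamHI cuts at 2 sites.

2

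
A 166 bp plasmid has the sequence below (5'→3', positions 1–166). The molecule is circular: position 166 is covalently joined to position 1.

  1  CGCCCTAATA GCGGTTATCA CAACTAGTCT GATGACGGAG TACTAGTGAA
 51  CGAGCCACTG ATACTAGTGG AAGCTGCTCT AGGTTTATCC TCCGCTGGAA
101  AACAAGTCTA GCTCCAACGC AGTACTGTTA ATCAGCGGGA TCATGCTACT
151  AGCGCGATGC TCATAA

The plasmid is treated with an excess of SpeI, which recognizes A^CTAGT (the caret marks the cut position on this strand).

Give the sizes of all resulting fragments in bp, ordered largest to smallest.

SpeI sites (ACTAGT) start at positions 23, 42, 63.
SpeI cuts after the first base of each site, so after positions 23, 42, 63.
Circular molecule, 3 cuts → 3 fragments:
  24–42 → 19 bp
  43–63 → 21 bp
  64–166 then 1–23 → 103 + 23 = 126 bp
Sorted largest to smallest: 126, 21, 19 bp.

126, 21, 19 bp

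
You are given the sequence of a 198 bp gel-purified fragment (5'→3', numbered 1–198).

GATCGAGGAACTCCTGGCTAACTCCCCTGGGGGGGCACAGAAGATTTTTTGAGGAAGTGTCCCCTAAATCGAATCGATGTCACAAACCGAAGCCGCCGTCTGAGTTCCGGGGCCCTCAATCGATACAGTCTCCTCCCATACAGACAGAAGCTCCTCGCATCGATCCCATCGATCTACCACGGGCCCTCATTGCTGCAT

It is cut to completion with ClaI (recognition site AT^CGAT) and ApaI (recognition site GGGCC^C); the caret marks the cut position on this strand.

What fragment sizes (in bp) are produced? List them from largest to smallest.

ClaI sites (ATCGAT) start at positions 73, 119, 159, 168.
ClaI cuts after base 2 of each site, so after positions 74, 120, 160, 169.
ApaI sites (GGGCCC) start at positions 110, 181.
ApaI cuts after base 5 of each site (before the last base), so after positions 114, 185.
Combined cut positions: 74, 114, 120, 160, 169, 185.
Linear molecule, 6 cuts → 7 fragments:
  1–74 → 74 bp
  75–114 → 40 bp
  115–120 → 6 bp
  121–160 → 40 bp
  161–169 → 9 bp
  170–185 → 16 bp
  186–198 → 13 bp
Sorted largest to smallest: 74, 40, 40, 16, 13, 9, 6 bp.

74, 40, 40, 16, 13, 9, 6 bp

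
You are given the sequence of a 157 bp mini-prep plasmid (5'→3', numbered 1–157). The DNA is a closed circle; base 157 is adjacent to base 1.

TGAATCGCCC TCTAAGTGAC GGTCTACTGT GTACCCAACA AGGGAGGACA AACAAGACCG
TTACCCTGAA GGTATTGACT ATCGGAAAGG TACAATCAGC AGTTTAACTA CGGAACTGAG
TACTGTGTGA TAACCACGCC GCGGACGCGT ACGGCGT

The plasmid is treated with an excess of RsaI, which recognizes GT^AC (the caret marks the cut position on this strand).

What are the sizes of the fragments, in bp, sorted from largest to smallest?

59, 39, 30, 29 bp

RsaI sites (GTAC) start at positions 31, 90, 120, 149.
RsaI cuts after base 2 of each site, so after positions 32, 91, 121, 150.
Circular molecule, 4 cuts → 4 fragments:
  33–91 → 59 bp
  92–121 → 30 bp
  122–150 → 29 bp
  151–157 then 1–32 → 7 + 32 = 39 bp
Sorted largest to smallest: 59, 39, 30, 29 bp.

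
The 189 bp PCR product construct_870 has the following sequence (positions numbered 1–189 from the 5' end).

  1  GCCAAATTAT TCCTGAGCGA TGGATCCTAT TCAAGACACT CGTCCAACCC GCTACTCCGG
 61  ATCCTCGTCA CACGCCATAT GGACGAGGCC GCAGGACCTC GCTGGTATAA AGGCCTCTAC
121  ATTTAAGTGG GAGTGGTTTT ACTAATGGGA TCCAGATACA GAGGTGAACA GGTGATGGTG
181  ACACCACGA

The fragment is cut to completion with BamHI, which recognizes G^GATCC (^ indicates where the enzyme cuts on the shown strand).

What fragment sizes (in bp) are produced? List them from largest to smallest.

BamHI sites (GGATCC) start at positions 22, 59, 148.
BamHI cuts after the first base of each site, so after positions 22, 59, 148.
Linear molecule, 3 cuts → 4 fragments:
  1–22 → 22 bp
  23–59 → 37 bp
  60–148 → 89 bp
  149–189 → 41 bp
Sorted largest to smallest: 89, 41, 37, 22 bp.

89, 41, 37, 22 bp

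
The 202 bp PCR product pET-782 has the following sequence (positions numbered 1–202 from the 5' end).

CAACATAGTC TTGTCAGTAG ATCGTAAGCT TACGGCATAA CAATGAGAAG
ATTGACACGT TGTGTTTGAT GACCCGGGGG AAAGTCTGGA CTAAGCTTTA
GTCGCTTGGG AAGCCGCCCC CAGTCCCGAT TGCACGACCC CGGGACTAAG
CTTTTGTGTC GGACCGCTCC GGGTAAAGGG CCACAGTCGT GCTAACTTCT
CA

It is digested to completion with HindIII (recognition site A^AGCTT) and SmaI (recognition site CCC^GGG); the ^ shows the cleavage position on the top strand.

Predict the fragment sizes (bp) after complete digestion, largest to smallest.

HindIII sites (AAGCTT) start at positions 26, 93, 148.
HindIII cuts after the first base of each site, so after positions 26, 93, 148.
SmaI sites (CCCGGG) start at positions 73, 139.
SmaI cuts after base 3 of each site, so after positions 75, 141.
Combined cut positions: 26, 75, 93, 141, 148.
Linear molecule, 5 cuts → 6 fragments:
  1–26 → 26 bp
  27–75 → 49 bp
  76–93 → 18 bp
  94–141 → 48 bp
  142–148 → 7 bp
  149–202 → 54 bp
Sorted largest to smallest: 54, 49, 48, 26, 18, 7 bp.

54, 49, 48, 26, 18, 7 bp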